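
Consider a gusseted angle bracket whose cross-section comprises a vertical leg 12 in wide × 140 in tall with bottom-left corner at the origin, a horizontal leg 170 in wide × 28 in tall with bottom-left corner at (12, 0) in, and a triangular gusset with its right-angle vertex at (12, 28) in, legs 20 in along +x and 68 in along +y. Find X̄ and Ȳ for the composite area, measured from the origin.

vertical leg: A = 12 × 140 = 1680.00, centroid at (6.00, 70.00).
horizontal leg: A = 170 × 28 = 4760.00, centroid at (97.00, 14.00).
gusset: A = ½·20·68 = 680.00, centroid at (18.67, 50.67).
ΣA = 7120.00 in², ΣAX̄ = 484493.33 in³, ΣAȲ = 218693.33 in³.
X̄ = 484493.33/7120.00 = 68.05 in; Ȳ = 218693.33/7120.00 = 30.72 in.

X̄ = 68.05 in, Ȳ = 30.72 in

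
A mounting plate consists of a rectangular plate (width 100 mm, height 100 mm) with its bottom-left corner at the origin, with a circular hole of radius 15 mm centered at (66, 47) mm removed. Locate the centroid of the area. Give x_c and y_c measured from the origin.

plate: A = 100 × 100 = 10000.00, centroid at (50.00, 50.00).
hole: A = −π·15² = -706.86, centroid at (66.00, 47.00).
ΣA = 9293.14 mm²
ΣAx_c = (10000.00)(50.00) + (-706.86)(66.00) = 453347.35 mm³
ΣAy_c = (10000.00)(50.00) + (-706.86)(47.00) = 466777.66 mm³
x_c = 453347.35 / 9293.14 = 48.78 mm
y_c = 466777.66 / 9293.14 = 50.23 mm

x_c = 48.78 mm, y_c = 50.23 mm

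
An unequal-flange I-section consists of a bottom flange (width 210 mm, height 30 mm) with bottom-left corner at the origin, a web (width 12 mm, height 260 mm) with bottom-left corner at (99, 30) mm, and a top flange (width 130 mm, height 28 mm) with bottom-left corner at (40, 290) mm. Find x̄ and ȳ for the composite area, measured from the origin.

Part | A | x̄ᵢ | ȳᵢ | A·x̄ᵢ | A·ȳᵢ
bottom flange | 6300.00 | 105.00 | 15.00 | 661500.00 | 94500.00
web | 3120.00 | 105.00 | 160.00 | 327600.00 | 499200.00
top flange | 3640.00 | 105.00 | 304.00 | 382200.00 | 1106560.00
Σ | 13060.00 |  |  | 1371300.00 | 1700260.00
x̄ = 1371300.00 / 13060.00 = 105.00 mm
ȳ = 1700260.00 / 13060.00 = 130.19 mm

x̄ = 105.00 mm, ȳ = 130.19 mm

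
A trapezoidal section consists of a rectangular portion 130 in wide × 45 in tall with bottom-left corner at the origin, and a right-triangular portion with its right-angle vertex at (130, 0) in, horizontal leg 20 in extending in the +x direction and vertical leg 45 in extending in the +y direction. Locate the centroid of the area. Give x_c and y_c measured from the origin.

rectangular portion: A = 130 × 45 = 5850.00, centroid at (65.00, 22.50).
triangular portion: A = ½·20·45 = 450.00, centroid at (136.67, 15.00).
ΣA = 6300.00 in², ΣAx_c = 441750.00 in³, ΣAy_c = 138375.00 in³.
x_c = 441750.00/6300.00 = 70.12 in; y_c = 138375.00/6300.00 = 21.96 in.

x_c = 70.12 in, y_c = 21.96 in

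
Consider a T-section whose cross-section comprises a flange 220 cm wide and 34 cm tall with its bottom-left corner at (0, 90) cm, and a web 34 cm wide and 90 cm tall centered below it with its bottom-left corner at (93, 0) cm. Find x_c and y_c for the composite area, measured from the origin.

x_c = 110.00 cm, y_c = 89.00 cm

web: A = 34 × 90 = 3060.00, centroid at (110.00, 45.00).
flange: A = 220 × 34 = 7480.00, centroid at (110.00, 107.00).
ΣA = 10540.00 cm², ΣAx_c = 1159400.00 cm³, ΣAy_c = 938060.00 cm³.
x_c = 1159400.00/10540.00 = 110.00 cm; y_c = 938060.00/10540.00 = 89.00 cm.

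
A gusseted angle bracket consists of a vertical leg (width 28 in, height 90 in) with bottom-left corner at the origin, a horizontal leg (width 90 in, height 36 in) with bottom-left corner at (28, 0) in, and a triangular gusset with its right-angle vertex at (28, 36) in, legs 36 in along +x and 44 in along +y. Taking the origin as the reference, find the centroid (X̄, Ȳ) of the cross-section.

X̄ = 46.32 in, Ȳ = 32.33 in

Part | A | x̄ᵢ | ȳᵢ | A·x̄ᵢ | A·ȳᵢ
vertical leg | 2520.00 | 14.00 | 45.00 | 35280.00 | 113400.00
horizontal leg | 3240.00 | 73.00 | 18.00 | 236520.00 | 58320.00
gusset | 792.00 | 40.00 | 50.67 | 31680.00 | 40128.00
Σ | 6552.00 |  |  | 303480.00 | 211848.00
X̄ = 303480.00 / 6552.00 = 46.32 in
Ȳ = 211848.00 / 6552.00 = 32.33 in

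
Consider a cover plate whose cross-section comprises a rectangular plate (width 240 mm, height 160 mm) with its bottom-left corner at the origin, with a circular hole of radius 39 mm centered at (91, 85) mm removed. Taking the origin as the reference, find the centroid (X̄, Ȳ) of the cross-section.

X̄ = 124.12 mm, Ȳ = 79.29 mm

Part | A | x̄ᵢ | ȳᵢ | A·x̄ᵢ | A·ȳᵢ
plate | 38400.00 | 120.00 | 80.00 | 4608000.00 | 3072000.00
hole | -4778.36 | 91.00 | 85.00 | -434830.98 | -406160.81
Σ | 33621.64 |  |  | 4173169.02 | 2665839.19
X̄ = 4173169.02 / 33621.64 = 124.12 mm
Ȳ = 2665839.19 / 33621.64 = 79.29 mm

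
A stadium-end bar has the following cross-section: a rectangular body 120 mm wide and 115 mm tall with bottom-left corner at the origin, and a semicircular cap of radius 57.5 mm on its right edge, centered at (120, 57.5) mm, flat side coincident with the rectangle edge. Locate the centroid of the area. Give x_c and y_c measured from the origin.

rectangular body: A = 120 × 115 = 13800.00, centroid at (60.00, 57.50).
semicircular end: A = ½π·57.5² = 5193.45, centroid at (144.40, 57.50).
ΣA = 18993.45 mm², ΣAx_c = 1577953.03 mm³, ΣAy_c = 1092123.11 mm³.
x_c = 1577953.03/18993.45 = 83.08 mm; y_c = 1092123.11/18993.45 = 57.50 mm.

x_c = 83.08 mm, y_c = 57.50 mm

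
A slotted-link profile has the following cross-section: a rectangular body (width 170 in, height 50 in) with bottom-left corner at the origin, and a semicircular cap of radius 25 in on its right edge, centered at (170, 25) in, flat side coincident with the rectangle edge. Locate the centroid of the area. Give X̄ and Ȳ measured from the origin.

Part | A | x̄ᵢ | ȳᵢ | A·x̄ᵢ | A·ȳᵢ
rectangular body | 8500.00 | 85.00 | 25.00 | 722500.00 | 212500.00
semicircular end | 981.75 | 180.61 | 25.00 | 177313.78 | 24543.69
Σ | 9481.75 |  |  | 899813.78 | 237043.69
X̄ = 899813.78 / 9481.75 = 94.90 in
Ȳ = 237043.69 / 9481.75 = 25.00 in

X̄ = 94.90 in, Ȳ = 25.00 in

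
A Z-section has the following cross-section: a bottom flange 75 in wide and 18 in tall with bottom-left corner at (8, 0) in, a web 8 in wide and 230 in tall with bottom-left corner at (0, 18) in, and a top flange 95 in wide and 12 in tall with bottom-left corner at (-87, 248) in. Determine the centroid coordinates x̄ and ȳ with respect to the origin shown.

Part | A | x̄ᵢ | ȳᵢ | A·x̄ᵢ | A·ȳᵢ
bottom flange | 1350.00 | 45.50 | 9.00 | 61425.00 | 12150.00
web | 1840.00 | 4.00 | 133.00 | 7360.00 | 244720.00
top flange | 1140.00 | -39.50 | 254.00 | -45030.00 | 289560.00
Σ | 4330.00 |  |  | 23755.00 | 546430.00
x̄ = 23755.00 / 4330.00 = 5.49 in
ȳ = 546430.00 / 4330.00 = 126.20 in

x̄ = 5.49 in, ȳ = 126.20 in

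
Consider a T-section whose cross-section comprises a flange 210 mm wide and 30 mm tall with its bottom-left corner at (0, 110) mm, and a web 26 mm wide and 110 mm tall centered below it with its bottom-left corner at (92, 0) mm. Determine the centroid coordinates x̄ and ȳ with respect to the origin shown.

x̄ = 105.00 mm, ȳ = 103.14 mm

Part | A | x̄ᵢ | ȳᵢ | A·x̄ᵢ | A·ȳᵢ
web | 2860.00 | 105.00 | 55.00 | 300300.00 | 157300.00
flange | 6300.00 | 105.00 | 125.00 | 661500.00 | 787500.00
Σ | 9160.00 |  |  | 961800.00 | 944800.00
x̄ = 961800.00 / 9160.00 = 105.00 mm
ȳ = 944800.00 / 9160.00 = 103.14 mm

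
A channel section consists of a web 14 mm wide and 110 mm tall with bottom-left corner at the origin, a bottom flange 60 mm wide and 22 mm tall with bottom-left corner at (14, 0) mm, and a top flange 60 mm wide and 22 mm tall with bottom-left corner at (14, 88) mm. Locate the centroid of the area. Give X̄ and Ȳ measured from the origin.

Part | A | x̄ᵢ | ȳᵢ | A·x̄ᵢ | A·ȳᵢ
web | 1540.00 | 7.00 | 55.00 | 10780.00 | 84700.00
bottom flange | 1320.00 | 44.00 | 11.00 | 58080.00 | 14520.00
top flange | 1320.00 | 44.00 | 99.00 | 58080.00 | 130680.00
Σ | 4180.00 |  |  | 126940.00 | 229900.00
X̄ = 126940.00 / 4180.00 = 30.37 mm
Ȳ = 229900.00 / 4180.00 = 55.00 mm

X̄ = 30.37 mm, Ȳ = 55.00 mm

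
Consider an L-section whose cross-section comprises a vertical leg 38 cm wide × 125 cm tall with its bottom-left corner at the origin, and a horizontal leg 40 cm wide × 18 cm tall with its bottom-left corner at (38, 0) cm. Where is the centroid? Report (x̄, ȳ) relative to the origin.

Part | A | x̄ᵢ | ȳᵢ | A·x̄ᵢ | A·ȳᵢ
vertical leg | 4750.00 | 19.00 | 62.50 | 90250.00 | 296875.00
horizontal leg | 720.00 | 58.00 | 9.00 | 41760.00 | 6480.00
Σ | 5470.00 |  |  | 132010.00 | 303355.00
x̄ = 132010.00 / 5470.00 = 24.13 cm
ȳ = 303355.00 / 5470.00 = 55.46 cm

x̄ = 24.13 cm, ȳ = 55.46 cm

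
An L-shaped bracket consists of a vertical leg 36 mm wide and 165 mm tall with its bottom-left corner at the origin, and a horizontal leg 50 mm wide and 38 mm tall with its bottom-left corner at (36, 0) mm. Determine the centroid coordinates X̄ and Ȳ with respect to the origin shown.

X̄ = 28.42 mm, Ȳ = 67.11 mm

Part | A | x̄ᵢ | ȳᵢ | A·x̄ᵢ | A·ȳᵢ
vertical leg | 5940.00 | 18.00 | 82.50 | 106920.00 | 490050.00
horizontal leg | 1900.00 | 61.00 | 19.00 | 115900.00 | 36100.00
Σ | 7840.00 |  |  | 222820.00 | 526150.00
X̄ = 222820.00 / 7840.00 = 28.42 mm
Ȳ = 526150.00 / 7840.00 = 67.11 mm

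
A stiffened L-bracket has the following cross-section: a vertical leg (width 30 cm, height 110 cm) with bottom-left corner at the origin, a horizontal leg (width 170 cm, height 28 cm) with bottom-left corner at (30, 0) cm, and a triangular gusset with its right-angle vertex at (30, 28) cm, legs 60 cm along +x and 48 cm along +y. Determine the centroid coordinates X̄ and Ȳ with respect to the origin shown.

Part | A | x̄ᵢ | ȳᵢ | A·x̄ᵢ | A·ȳᵢ
vertical leg | 3300.00 | 15.00 | 55.00 | 49500.00 | 181500.00
horizontal leg | 4760.00 | 115.00 | 14.00 | 547400.00 | 66640.00
gusset | 1440.00 | 50.00 | 44.00 | 72000.00 | 63360.00
Σ | 9500.00 |  |  | 668900.00 | 311500.00
X̄ = 668900.00 / 9500.00 = 70.41 cm
Ȳ = 311500.00 / 9500.00 = 32.79 cm

X̄ = 70.41 cm, Ȳ = 32.79 cm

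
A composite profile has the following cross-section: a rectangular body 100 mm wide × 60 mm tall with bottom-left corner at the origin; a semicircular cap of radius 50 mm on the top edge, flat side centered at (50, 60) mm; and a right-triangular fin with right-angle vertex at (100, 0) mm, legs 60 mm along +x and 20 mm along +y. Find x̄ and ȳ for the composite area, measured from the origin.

x̄ = 53.99 mm, ȳ = 47.78 mm

rectangular body: A = 100 × 60 = 6000.00, centroid at (50.00, 30.00).
semicircular top: A = ½π·50² = 3926.99, centroid at (50.00, 81.22).
triangular fin: A = ½·60·20 = 600.00, centroid at (120.00, 6.67).
ΣA = 10526.99 mm², ΣAx̄ = 568349.54 mm³, ΣAȳ = 502952.78 mm³.
x̄ = 568349.54/10526.99 = 53.99 mm; ȳ = 502952.78/10526.99 = 47.78 mm.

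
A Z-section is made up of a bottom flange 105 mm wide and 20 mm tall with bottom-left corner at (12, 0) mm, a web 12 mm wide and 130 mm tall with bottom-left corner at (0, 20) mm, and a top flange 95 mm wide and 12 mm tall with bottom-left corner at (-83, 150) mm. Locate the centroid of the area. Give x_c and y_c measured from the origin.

x_c = 21.74 mm, y_c = 69.05 mm

bottom flange: A = 105 × 20 = 2100.00, centroid at (64.50, 10.00).
web: A = 12 × 130 = 1560.00, centroid at (6.00, 85.00).
top flange: A = 95 × 12 = 1140.00, centroid at (-35.50, 156.00).
ΣA = 4800.00 mm², ΣAx_c = 104340.00 mm³, ΣAy_c = 331440.00 mm³.
x_c = 104340.00/4800.00 = 21.74 mm; y_c = 331440.00/4800.00 = 69.05 mm.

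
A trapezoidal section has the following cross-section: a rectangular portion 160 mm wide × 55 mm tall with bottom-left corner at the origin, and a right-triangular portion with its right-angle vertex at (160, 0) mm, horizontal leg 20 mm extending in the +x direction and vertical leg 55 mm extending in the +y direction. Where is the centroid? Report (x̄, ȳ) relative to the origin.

x̄ = 85.10 mm, ȳ = 26.96 mm

Part | A | x̄ᵢ | ȳᵢ | A·x̄ᵢ | A·ȳᵢ
rectangular portion | 8800.00 | 80.00 | 27.50 | 704000.00 | 242000.00
triangular portion | 550.00 | 166.67 | 18.33 | 91666.67 | 10083.33
Σ | 9350.00 |  |  | 795666.67 | 252083.33
x̄ = 795666.67 / 9350.00 = 85.10 mm
ȳ = 252083.33 / 9350.00 = 26.96 mm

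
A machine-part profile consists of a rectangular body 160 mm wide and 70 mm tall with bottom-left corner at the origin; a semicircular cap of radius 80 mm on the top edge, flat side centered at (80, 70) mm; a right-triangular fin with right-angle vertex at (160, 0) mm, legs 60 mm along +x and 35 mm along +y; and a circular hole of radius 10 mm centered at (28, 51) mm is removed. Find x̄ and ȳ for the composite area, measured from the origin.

x̄ = 85.52 mm, ȳ = 65.18 mm

rectangular body: A = 160 × 70 = 11200.00, centroid at (80.00, 35.00).
semicircular top: A = ½π·80² = 10053.10, centroid at (80.00, 103.95).
triangular fin: A = ½·60·35 = 1050.00, centroid at (180.00, 11.67).
hole: A = −π·10² = -314.16, centroid at (28.00, 51.00).
ΣA = 21988.94 mm²
ΣAx̄ = (11200.00)(80.00) + (10053.10)(80.00) + (1050.00)(180.00) + (-314.16)(28.00) = 1880451.26 mm³
ΣAȳ = (11200.00)(35.00) + (10053.10)(103.95) + (1050.00)(11.67) + (-314.16)(51.00) = 1433277.97 mm³
x̄ = 1880451.26 / 21988.94 = 85.52 mm
ȳ = 1433277.97 / 21988.94 = 65.18 mm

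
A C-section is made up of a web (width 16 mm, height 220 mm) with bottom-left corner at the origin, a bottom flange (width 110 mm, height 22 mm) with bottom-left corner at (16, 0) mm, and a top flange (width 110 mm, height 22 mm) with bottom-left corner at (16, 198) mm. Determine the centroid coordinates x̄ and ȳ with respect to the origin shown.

x̄ = 44.47 mm, ȳ = 110.00 mm

Part | A | x̄ᵢ | ȳᵢ | A·x̄ᵢ | A·ȳᵢ
web | 3520.00 | 8.00 | 110.00 | 28160.00 | 387200.00
bottom flange | 2420.00 | 71.00 | 11.00 | 171820.00 | 26620.00
top flange | 2420.00 | 71.00 | 209.00 | 171820.00 | 505780.00
Σ | 8360.00 |  |  | 371800.00 | 919600.00
x̄ = 371800.00 / 8360.00 = 44.47 mm
ȳ = 919600.00 / 8360.00 = 110.00 mm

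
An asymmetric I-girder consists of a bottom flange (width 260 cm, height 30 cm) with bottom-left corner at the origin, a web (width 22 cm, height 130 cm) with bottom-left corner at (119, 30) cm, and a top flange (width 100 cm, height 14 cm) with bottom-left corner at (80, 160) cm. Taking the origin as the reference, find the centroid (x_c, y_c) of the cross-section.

x_c = 130.00 cm, y_c = 51.62 cm

bottom flange: A = 260 × 30 = 7800.00, centroid at (130.00, 15.00).
web: A = 22 × 130 = 2860.00, centroid at (130.00, 95.00).
top flange: A = 100 × 14 = 1400.00, centroid at (130.00, 167.00).
ΣA = 12060.00 cm²
ΣAx_c = (7800.00)(130.00) + (2860.00)(130.00) + (1400.00)(130.00) = 1567800.00 cm³
ΣAy_c = (7800.00)(15.00) + (2860.00)(95.00) + (1400.00)(167.00) = 622500.00 cm³
x_c = 1567800.00 / 12060.00 = 130.00 cm
y_c = 622500.00 / 12060.00 = 51.62 cm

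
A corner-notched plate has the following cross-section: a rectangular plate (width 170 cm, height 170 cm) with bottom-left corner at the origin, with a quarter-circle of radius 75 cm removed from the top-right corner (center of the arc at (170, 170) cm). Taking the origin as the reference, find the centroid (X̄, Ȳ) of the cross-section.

plate: A = 170 × 170 = 28900.00, centroid at (85.00, 85.00).
removed quarter-circle: A = −¼π·75² = -4417.86, centroid at (138.17, 138.17).
ΣA = 24482.14 cm²
ΣAX̄ = (28900.00)(85.00) + (-4417.86)(138.17) = 1846088.01 cm³
ΣAȲ = (28900.00)(85.00) + (-4417.86)(138.17) = 1846088.01 cm³
X̄ = 1846088.01 / 24482.14 = 75.41 cm
Ȳ = 1846088.01 / 24482.14 = 75.41 cm

X̄ = 75.41 cm, Ȳ = 75.41 cm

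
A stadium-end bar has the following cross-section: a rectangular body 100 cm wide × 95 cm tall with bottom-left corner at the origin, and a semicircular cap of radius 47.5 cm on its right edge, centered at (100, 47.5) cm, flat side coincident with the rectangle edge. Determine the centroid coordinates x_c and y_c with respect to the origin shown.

x_c = 69.06 cm, y_c = 47.50 cm

rectangular body: A = 100 × 95 = 9500.00, centroid at (50.00, 47.50).
semicircular end: A = ½π·47.5² = 3544.11, centroid at (120.16, 47.50).
ΣA = 13044.11 cm², ΣAx_c = 900858.84 cm³, ΣAy_c = 619595.19 cm³.
x_c = 900858.84/13044.11 = 69.06 cm; y_c = 619595.19/13044.11 = 47.50 cm.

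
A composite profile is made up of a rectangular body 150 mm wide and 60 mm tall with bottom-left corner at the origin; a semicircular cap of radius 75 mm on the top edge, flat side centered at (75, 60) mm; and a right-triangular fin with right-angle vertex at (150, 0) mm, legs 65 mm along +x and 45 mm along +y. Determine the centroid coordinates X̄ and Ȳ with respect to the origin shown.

X̄ = 82.33 mm, Ȳ = 57.17 mm

Part | A | x̄ᵢ | ȳᵢ | A·x̄ᵢ | A·ȳᵢ
rectangular body | 9000.00 | 75.00 | 30.00 | 675000.00 | 270000.00
semicircular top | 8835.73 | 75.00 | 91.83 | 662679.70 | 811393.76
triangular fin | 1462.50 | 171.67 | 15.00 | 251062.50 | 21937.50
Σ | 19298.23 |  |  | 1588742.20 | 1103331.26
X̄ = 1588742.20 / 19298.23 = 82.33 mm
Ȳ = 1103331.26 / 19298.23 = 57.17 mm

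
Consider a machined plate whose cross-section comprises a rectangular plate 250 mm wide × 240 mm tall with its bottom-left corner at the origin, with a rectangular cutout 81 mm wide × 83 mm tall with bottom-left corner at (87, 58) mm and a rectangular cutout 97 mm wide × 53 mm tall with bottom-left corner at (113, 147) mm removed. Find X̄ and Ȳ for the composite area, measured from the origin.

X̄ = 120.75 mm, Ȳ = 117.15 mm

plate: A = 250 × 240 = 60000.00, centroid at (125.00, 120.00).
hole 1: A = −(81 × 83) = -6723.00, centroid at (127.50, 99.50).
hole 2: A = −(97 × 53) = -5141.00, centroid at (161.50, 173.50).
ΣA = 48136.00 mm²
ΣAX̄ = (60000.00)(125.00) + (-6723.00)(127.50) + (-5141.00)(161.50) = 5812546.00 mm³
ΣAȲ = (60000.00)(120.00) + (-6723.00)(99.50) + (-5141.00)(173.50) = 5639098.00 mm³
X̄ = 5812546.00 / 48136.00 = 120.75 mm
Ȳ = 5639098.00 / 48136.00 = 117.15 mm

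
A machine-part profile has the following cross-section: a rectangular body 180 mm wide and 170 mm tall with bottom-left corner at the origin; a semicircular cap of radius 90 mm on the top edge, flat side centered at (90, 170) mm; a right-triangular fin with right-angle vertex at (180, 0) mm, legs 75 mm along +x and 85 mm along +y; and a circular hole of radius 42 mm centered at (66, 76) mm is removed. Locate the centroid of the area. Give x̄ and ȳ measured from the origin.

rectangular body: A = 180 × 170 = 30600.00, centroid at (90.00, 85.00).
semicircular top: A = ½π·90² = 12723.45, centroid at (90.00, 208.20).
triangular fin: A = ½·75·85 = 3187.50, centroid at (205.00, 28.33).
hole: A = −π·42² = -5541.77, centroid at (66.00, 76.00).
ΣA = 40969.18 mm²
ΣAx̄ = (30600.00)(90.00) + (12723.45)(90.00) + (3187.50)(205.00) + (-5541.77)(66.00) = 4186791.24 mm³
ΣAȳ = (30600.00)(85.00) + (12723.45)(208.20) + (3187.50)(28.33) + (-5541.77)(76.00) = 4919124.56 mm³
x̄ = 4186791.24 / 40969.18 = 102.19 mm
ȳ = 4919124.56 / 40969.18 = 120.07 mm

x̄ = 102.19 mm, ȳ = 120.07 mm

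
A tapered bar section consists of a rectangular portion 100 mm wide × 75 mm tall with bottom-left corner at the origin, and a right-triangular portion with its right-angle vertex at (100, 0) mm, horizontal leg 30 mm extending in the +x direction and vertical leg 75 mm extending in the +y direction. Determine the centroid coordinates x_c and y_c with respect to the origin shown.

rectangular portion: A = 100 × 75 = 7500.00, centroid at (50.00, 37.50).
triangular portion: A = ½·30·75 = 1125.00, centroid at (110.00, 25.00).
ΣA = 8625.00 mm², ΣAx_c = 498750.00 mm³, ΣAy_c = 309375.00 mm³.
x_c = 498750.00/8625.00 = 57.83 mm; y_c = 309375.00/8625.00 = 35.87 mm.

x_c = 57.83 mm, y_c = 35.87 mm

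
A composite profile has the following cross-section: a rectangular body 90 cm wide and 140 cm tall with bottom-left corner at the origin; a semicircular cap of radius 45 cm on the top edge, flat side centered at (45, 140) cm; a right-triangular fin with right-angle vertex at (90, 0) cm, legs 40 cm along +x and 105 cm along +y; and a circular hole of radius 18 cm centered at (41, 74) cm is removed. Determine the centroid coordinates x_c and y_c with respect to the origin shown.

x_c = 52.51 cm, y_c = 82.21 cm

rectangular body: A = 90 × 140 = 12600.00, centroid at (45.00, 70.00).
semicircular top: A = ½π·45² = 3180.86, centroid at (45.00, 159.10).
triangular fin: A = ½·40·105 = 2100.00, centroid at (103.33, 35.00).
hole: A = −π·18² = -1017.88, centroid at (41.00, 74.00).
ΣA = 16862.99 cm², ΣAx_c = 885405.90 cm³, ΣAy_c = 1386247.93 cm³.
x_c = 885405.90/16862.99 = 52.51 cm; y_c = 1386247.93/16862.99 = 82.21 cm.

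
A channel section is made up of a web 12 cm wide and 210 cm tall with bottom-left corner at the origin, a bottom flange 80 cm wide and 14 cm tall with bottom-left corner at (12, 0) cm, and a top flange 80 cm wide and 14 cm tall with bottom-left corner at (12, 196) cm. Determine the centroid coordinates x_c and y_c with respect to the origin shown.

x_c = 27.65 cm, y_c = 105.00 cm

web: A = 12 × 210 = 2520.00, centroid at (6.00, 105.00).
bottom flange: A = 80 × 14 = 1120.00, centroid at (52.00, 7.00).
top flange: A = 80 × 14 = 1120.00, centroid at (52.00, 203.00).
ΣA = 4760.00 cm²
ΣAx_c = (2520.00)(6.00) + (1120.00)(52.00) + (1120.00)(52.00) = 131600.00 cm³
ΣAy_c = (2520.00)(105.00) + (1120.00)(7.00) + (1120.00)(203.00) = 499800.00 cm³
x_c = 131600.00 / 4760.00 = 27.65 cm
y_c = 499800.00 / 4760.00 = 105.00 cm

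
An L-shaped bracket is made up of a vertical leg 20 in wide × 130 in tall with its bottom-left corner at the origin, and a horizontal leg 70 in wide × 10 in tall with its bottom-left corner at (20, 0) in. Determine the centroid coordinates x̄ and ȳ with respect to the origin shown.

x̄ = 19.55 in, ȳ = 52.27 in

Part | A | x̄ᵢ | ȳᵢ | A·x̄ᵢ | A·ȳᵢ
vertical leg | 2600.00 | 10.00 | 65.00 | 26000.00 | 169000.00
horizontal leg | 700.00 | 55.00 | 5.00 | 38500.00 | 3500.00
Σ | 3300.00 |  |  | 64500.00 | 172500.00
x̄ = 64500.00 / 3300.00 = 19.55 in
ȳ = 172500.00 / 3300.00 = 52.27 in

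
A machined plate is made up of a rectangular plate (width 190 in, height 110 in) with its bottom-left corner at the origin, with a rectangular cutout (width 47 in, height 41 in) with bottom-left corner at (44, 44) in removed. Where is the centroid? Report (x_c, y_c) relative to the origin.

plate: A = 190 × 110 = 20900.00, centroid at (95.00, 55.00).
hole: A = −(47 × 41) = -1927.00, centroid at (67.50, 64.50).
ΣA = 18973.00 in², ΣAx_c = 1855427.50 in³, ΣAy_c = 1025208.50 in³.
x_c = 1855427.50/18973.00 = 97.79 in; y_c = 1025208.50/18973.00 = 54.04 in.

x_c = 97.79 in, y_c = 54.04 in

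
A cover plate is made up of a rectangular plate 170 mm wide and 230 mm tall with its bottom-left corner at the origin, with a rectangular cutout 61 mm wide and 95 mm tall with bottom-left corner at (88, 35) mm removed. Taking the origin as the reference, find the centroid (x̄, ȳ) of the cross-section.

x̄ = 79.17 mm, ȳ = 120.65 mm

plate: A = 170 × 230 = 39100.00, centroid at (85.00, 115.00).
hole: A = −(61 × 95) = -5795.00, centroid at (118.50, 82.50).
ΣA = 33305.00 mm²
ΣAx̄ = (39100.00)(85.00) + (-5795.00)(118.50) = 2636792.50 mm³
ΣAȳ = (39100.00)(115.00) + (-5795.00)(82.50) = 4018412.50 mm³
x̄ = 2636792.50 / 33305.00 = 79.17 mm
ȳ = 4018412.50 / 33305.00 = 120.65 mm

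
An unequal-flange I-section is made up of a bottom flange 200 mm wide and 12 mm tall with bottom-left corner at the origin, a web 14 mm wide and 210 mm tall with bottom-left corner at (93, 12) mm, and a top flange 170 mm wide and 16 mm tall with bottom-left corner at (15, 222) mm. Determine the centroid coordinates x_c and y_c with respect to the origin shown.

x_c = 100.00 mm, y_c = 122.08 mm

bottom flange: A = 200 × 12 = 2400.00, centroid at (100.00, 6.00).
web: A = 14 × 210 = 2940.00, centroid at (100.00, 117.00).
top flange: A = 170 × 16 = 2720.00, centroid at (100.00, 230.00).
ΣA = 8060.00 mm², ΣAx_c = 806000.00 mm³, ΣAy_c = 983980.00 mm³.
x_c = 806000.00/8060.00 = 100.00 mm; y_c = 983980.00/8060.00 = 122.08 mm.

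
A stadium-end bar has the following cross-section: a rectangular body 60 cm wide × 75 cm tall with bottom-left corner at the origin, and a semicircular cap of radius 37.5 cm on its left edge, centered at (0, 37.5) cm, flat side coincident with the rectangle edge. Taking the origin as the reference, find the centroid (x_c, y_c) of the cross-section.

x_c = 14.88 cm, y_c = 37.50 cm

rectangular body: A = 60 × 75 = 4500.00, centroid at (30.00, 37.50).
semicircular end: A = ½π·37.5² = 2208.93, centroid at (-15.92, 37.50).
ΣA = 6708.93 cm²
ΣAx_c = (4500.00)(30.00) + (2208.93)(-15.92) = 99843.75 cm³
ΣAy_c = (4500.00)(37.50) + (2208.93)(37.50) = 251584.96 cm³
x_c = 99843.75 / 6708.93 = 14.88 cm
y_c = 251584.96 / 6708.93 = 37.50 cm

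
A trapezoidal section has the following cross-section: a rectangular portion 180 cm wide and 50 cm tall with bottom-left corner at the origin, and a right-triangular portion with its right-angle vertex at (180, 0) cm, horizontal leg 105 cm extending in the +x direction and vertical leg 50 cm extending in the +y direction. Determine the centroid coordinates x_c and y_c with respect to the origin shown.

x_c = 118.23 cm, y_c = 23.12 cm

rectangular portion: A = 180 × 50 = 9000.00, centroid at (90.00, 25.00).
triangular portion: A = ½·105·50 = 2625.00, centroid at (215.00, 16.67).
ΣA = 11625.00 cm², ΣAx_c = 1374375.00 cm³, ΣAy_c = 268750.00 cm³.
x_c = 1374375.00/11625.00 = 118.23 cm; y_c = 268750.00/11625.00 = 23.12 cm.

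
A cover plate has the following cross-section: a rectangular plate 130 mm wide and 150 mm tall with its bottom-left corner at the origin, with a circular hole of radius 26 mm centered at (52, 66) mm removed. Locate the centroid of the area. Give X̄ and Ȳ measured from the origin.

Part | A | x̄ᵢ | ȳᵢ | A·x̄ᵢ | A·ȳᵢ
plate | 19500.00 | 65.00 | 75.00 | 1267500.00 | 1462500.00
hole | -2123.72 | 52.00 | 66.00 | -110433.26 | -140165.30
Σ | 17376.28 |  |  | 1157066.74 | 1322334.70
X̄ = 1157066.74 / 17376.28 = 66.59 mm
Ȳ = 1322334.70 / 17376.28 = 76.10 mm

X̄ = 66.59 mm, Ȳ = 76.10 mm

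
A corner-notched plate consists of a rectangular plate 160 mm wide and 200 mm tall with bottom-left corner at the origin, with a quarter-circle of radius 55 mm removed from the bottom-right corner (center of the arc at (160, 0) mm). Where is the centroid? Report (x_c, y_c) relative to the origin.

Part | A | x̄ᵢ | ȳᵢ | A·x̄ᵢ | A·ȳᵢ
plate | 32000.00 | 80.00 | 100.00 | 2560000.00 | 3200000.00
removed quarter-circle | -2375.83 | 136.66 | 23.34 | -324674.38 | -55458.33
Σ | 29624.17 |  |  | 2235325.62 | 3144541.67
x_c = 2235325.62 / 29624.17 = 75.46 mm
y_c = 3144541.67 / 29624.17 = 106.15 mm

x_c = 75.46 mm, y_c = 106.15 mm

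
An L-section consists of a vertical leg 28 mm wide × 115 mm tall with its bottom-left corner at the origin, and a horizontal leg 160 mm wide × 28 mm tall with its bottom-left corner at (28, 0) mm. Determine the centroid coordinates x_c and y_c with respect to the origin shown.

Part | A | x̄ᵢ | ȳᵢ | A·x̄ᵢ | A·ȳᵢ
vertical leg | 3220.00 | 14.00 | 57.50 | 45080.00 | 185150.00
horizontal leg | 4480.00 | 108.00 | 14.00 | 483840.00 | 62720.00
Σ | 7700.00 |  |  | 528920.00 | 247870.00
x_c = 528920.00 / 7700.00 = 68.69 mm
y_c = 247870.00 / 7700.00 = 32.19 mm

x_c = 68.69 mm, y_c = 32.19 mm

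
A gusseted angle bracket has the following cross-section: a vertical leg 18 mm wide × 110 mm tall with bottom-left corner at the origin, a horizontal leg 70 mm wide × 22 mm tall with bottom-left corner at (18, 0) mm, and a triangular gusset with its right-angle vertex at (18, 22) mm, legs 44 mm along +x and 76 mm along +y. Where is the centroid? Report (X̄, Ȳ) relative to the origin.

vertical leg: A = 18 × 110 = 1980.00, centroid at (9.00, 55.00).
horizontal leg: A = 70 × 22 = 1540.00, centroid at (53.00, 11.00).
gusset: A = ½·44·76 = 1672.00, centroid at (32.67, 47.33).
ΣA = 5192.00 mm²
ΣAX̄ = (1980.00)(9.00) + (1540.00)(53.00) + (1672.00)(32.67) = 154058.67 mm³
ΣAȲ = (1980.00)(55.00) + (1540.00)(11.00) + (1672.00)(47.33) = 204981.33 mm³
X̄ = 154058.67 / 5192.00 = 29.67 mm
Ȳ = 204981.33 / 5192.00 = 39.48 mm

X̄ = 29.67 mm, Ȳ = 39.48 mm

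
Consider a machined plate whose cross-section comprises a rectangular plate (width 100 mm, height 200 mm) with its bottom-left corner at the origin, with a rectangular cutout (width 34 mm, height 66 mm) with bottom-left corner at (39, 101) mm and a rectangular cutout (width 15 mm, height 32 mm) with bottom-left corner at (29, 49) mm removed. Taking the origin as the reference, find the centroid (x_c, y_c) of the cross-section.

x_c = 49.60 mm, y_c = 96.56 mm

plate: A = 100 × 200 = 20000.00, centroid at (50.00, 100.00).
hole 1: A = −(34 × 66) = -2244.00, centroid at (56.00, 134.00).
hole 2: A = −(15 × 32) = -480.00, centroid at (36.50, 65.00).
ΣA = 17276.00 mm²
ΣAx_c = (20000.00)(50.00) + (-2244.00)(56.00) + (-480.00)(36.50) = 856816.00 mm³
ΣAy_c = (20000.00)(100.00) + (-2244.00)(134.00) + (-480.00)(65.00) = 1668104.00 mm³
x_c = 856816.00 / 17276.00 = 49.60 mm
y_c = 1668104.00 / 17276.00 = 96.56 mm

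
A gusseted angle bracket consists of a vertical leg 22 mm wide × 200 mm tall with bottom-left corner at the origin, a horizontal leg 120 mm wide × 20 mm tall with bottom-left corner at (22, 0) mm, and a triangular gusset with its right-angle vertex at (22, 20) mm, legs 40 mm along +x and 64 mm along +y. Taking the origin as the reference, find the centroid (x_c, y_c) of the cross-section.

x_c = 35.94 mm, y_c = 63.97 mm

vertical leg: A = 22 × 200 = 4400.00, centroid at (11.00, 100.00).
horizontal leg: A = 120 × 20 = 2400.00, centroid at (82.00, 10.00).
gusset: A = ½·40·64 = 1280.00, centroid at (35.33, 41.33).
ΣA = 8080.00 mm²
ΣAx_c = (4400.00)(11.00) + (2400.00)(82.00) + (1280.00)(35.33) = 290426.67 mm³
ΣAy_c = (4400.00)(100.00) + (2400.00)(10.00) + (1280.00)(41.33) = 516906.67 mm³
x_c = 290426.67 / 8080.00 = 35.94 mm
y_c = 516906.67 / 8080.00 = 63.97 mm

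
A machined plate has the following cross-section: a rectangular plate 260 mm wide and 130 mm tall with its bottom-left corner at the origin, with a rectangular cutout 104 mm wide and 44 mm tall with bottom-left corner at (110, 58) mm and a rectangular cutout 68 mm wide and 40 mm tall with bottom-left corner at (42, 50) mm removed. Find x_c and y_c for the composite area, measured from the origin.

x_c = 130.02 mm, y_c = 61.90 mm

Part | A | x̄ᵢ | ȳᵢ | A·x̄ᵢ | A·ȳᵢ
plate | 33800.00 | 130.00 | 65.00 | 4394000.00 | 2197000.00
hole 1 | -4576.00 | 162.00 | 80.00 | -741312.00 | -366080.00
hole 2 | -2720.00 | 76.00 | 70.00 | -206720.00 | -190400.00
Σ | 26504.00 |  |  | 3445968.00 | 1640520.00
x_c = 3445968.00 / 26504.00 = 130.02 mm
y_c = 1640520.00 / 26504.00 = 61.90 mm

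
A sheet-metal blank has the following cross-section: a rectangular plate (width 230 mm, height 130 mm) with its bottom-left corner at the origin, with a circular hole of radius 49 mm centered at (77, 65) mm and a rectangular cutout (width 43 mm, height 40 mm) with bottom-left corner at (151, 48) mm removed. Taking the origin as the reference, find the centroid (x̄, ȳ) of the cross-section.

x̄ = 124.10 mm, ȳ = 64.75 mm

plate: A = 230 × 130 = 29900.00, centroid at (115.00, 65.00).
hole 1: A = −π·49² = -7542.96, centroid at (77.00, 65.00).
hole 2: A = −(43 × 40) = -1720.00, centroid at (172.50, 68.00).
ΣA = 20637.04 mm², ΣAx̄ = 2560991.77 mm³, ΣAȳ = 1336247.34 mm³.
x̄ = 2560991.77/20637.04 = 124.10 mm; ȳ = 1336247.34/20637.04 = 64.75 mm.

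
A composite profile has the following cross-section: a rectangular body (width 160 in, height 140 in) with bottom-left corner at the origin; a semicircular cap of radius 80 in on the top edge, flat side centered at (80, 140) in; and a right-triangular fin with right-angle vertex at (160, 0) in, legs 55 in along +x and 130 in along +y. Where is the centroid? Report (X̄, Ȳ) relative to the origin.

Part | A | x̄ᵢ | ȳᵢ | A·x̄ᵢ | A·ȳᵢ
rectangular body | 22400.00 | 80.00 | 70.00 | 1792000.00 | 1568000.00
semicircular top | 10053.10 | 80.00 | 173.95 | 804247.72 | 1748766.84
triangular fin | 3575.00 | 178.33 | 43.33 | 637541.67 | 154916.67
Σ | 36028.10 |  |  | 3233789.39 | 3471683.51
X̄ = 3233789.39 / 36028.10 = 89.76 in
Ȳ = 3471683.51 / 36028.10 = 96.36 in

X̄ = 89.76 in, Ȳ = 96.36 in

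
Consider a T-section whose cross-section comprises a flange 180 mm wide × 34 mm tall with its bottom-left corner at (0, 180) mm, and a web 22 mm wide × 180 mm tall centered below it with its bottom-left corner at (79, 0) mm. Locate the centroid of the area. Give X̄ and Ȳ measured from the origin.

web: A = 22 × 180 = 3960.00, centroid at (90.00, 90.00).
flange: A = 180 × 34 = 6120.00, centroid at (90.00, 197.00).
ΣA = 10080.00 mm², ΣAX̄ = 907200.00 mm³, ΣAȲ = 1562040.00 mm³.
X̄ = 907200.00/10080.00 = 90.00 mm; Ȳ = 1562040.00/10080.00 = 154.96 mm.

X̄ = 90.00 mm, Ȳ = 154.96 mm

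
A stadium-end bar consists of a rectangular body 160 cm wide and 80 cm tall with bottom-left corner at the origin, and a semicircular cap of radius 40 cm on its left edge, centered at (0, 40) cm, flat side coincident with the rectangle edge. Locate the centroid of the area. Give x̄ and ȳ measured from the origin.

Part | A | x̄ᵢ | ȳᵢ | A·x̄ᵢ | A·ȳᵢ
rectangular body | 12800.00 | 80.00 | 40.00 | 1024000.00 | 512000.00
semicircular end | 2513.27 | -16.98 | 40.00 | -42666.67 | 100530.96
Σ | 15313.27 |  |  | 981333.33 | 612530.96
x̄ = 981333.33 / 15313.27 = 64.08 cm
ȳ = 612530.96 / 15313.27 = 40.00 cm

x̄ = 64.08 cm, ȳ = 40.00 cm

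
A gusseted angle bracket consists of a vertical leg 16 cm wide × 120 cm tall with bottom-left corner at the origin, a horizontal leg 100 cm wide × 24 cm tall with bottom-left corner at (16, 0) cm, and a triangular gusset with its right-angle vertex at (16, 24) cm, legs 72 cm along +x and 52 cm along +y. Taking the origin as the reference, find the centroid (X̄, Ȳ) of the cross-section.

X̄ = 40.16 cm, Ȳ = 35.75 cm

Part | A | x̄ᵢ | ȳᵢ | A·x̄ᵢ | A·ȳᵢ
vertical leg | 1920.00 | 8.00 | 60.00 | 15360.00 | 115200.00
horizontal leg | 2400.00 | 66.00 | 12.00 | 158400.00 | 28800.00
gusset | 1872.00 | 40.00 | 41.33 | 74880.00 | 77376.00
Σ | 6192.00 |  |  | 248640.00 | 221376.00
X̄ = 248640.00 / 6192.00 = 40.16 cm
Ȳ = 221376.00 / 6192.00 = 35.75 cm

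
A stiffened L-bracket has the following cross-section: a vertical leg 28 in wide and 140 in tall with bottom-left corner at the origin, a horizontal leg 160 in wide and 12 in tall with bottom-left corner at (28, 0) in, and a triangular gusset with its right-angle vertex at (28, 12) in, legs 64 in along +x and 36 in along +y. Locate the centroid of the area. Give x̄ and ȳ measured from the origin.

x̄ = 45.63 in, ȳ = 44.85 in

Part | A | x̄ᵢ | ȳᵢ | A·x̄ᵢ | A·ȳᵢ
vertical leg | 3920.00 | 14.00 | 70.00 | 54880.00 | 274400.00
horizontal leg | 1920.00 | 108.00 | 6.00 | 207360.00 | 11520.00
gusset | 1152.00 | 49.33 | 24.00 | 56832.00 | 27648.00
Σ | 6992.00 |  |  | 319072.00 | 313568.00
x̄ = 319072.00 / 6992.00 = 45.63 in
ȳ = 313568.00 / 6992.00 = 44.85 in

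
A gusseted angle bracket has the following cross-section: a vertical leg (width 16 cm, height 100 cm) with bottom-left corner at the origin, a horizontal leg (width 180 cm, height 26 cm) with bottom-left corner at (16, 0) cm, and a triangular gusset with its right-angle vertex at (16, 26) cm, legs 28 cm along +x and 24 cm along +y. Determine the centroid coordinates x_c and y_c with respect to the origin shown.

x_c = 78.20 cm, y_c = 23.01 cm

vertical leg: A = 16 × 100 = 1600.00, centroid at (8.00, 50.00).
horizontal leg: A = 180 × 26 = 4680.00, centroid at (106.00, 13.00).
gusset: A = ½·28·24 = 336.00, centroid at (25.33, 34.00).
ΣA = 6616.00 cm², ΣAx_c = 517392.00 cm³, ΣAy_c = 152264.00 cm³.
x_c = 517392.00/6616.00 = 78.20 cm; y_c = 152264.00/6616.00 = 23.01 cm.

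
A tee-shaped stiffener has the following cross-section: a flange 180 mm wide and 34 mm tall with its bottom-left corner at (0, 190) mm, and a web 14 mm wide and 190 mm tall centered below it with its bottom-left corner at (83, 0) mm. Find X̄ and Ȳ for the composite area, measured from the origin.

X̄ = 90.00 mm, Ȳ = 173.07 mm

web: A = 14 × 190 = 2660.00, centroid at (90.00, 95.00).
flange: A = 180 × 34 = 6120.00, centroid at (90.00, 207.00).
ΣA = 8780.00 mm², ΣAX̄ = 790200.00 mm³, ΣAȲ = 1519540.00 mm³.
X̄ = 790200.00/8780.00 = 90.00 mm; Ȳ = 1519540.00/8780.00 = 173.07 mm.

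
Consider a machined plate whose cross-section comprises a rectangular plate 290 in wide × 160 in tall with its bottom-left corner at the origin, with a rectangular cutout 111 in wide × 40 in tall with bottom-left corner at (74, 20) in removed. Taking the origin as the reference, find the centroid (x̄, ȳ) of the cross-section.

x̄ = 146.64 in, ȳ = 84.23 in

Part | A | x̄ᵢ | ȳᵢ | A·x̄ᵢ | A·ȳᵢ
plate | 46400.00 | 145.00 | 80.00 | 6728000.00 | 3712000.00
hole | -4440.00 | 129.50 | 40.00 | -574980.00 | -177600.00
Σ | 41960.00 |  |  | 6153020.00 | 3534400.00
x̄ = 6153020.00 / 41960.00 = 146.64 in
ȳ = 3534400.00 / 41960.00 = 84.23 in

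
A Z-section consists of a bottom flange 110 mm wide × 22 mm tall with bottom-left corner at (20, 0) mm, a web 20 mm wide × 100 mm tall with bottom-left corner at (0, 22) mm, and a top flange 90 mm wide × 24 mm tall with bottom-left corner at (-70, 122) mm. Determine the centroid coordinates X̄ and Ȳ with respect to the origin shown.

bottom flange: A = 110 × 22 = 2420.00, centroid at (75.00, 11.00).
web: A = 20 × 100 = 2000.00, centroid at (10.00, 72.00).
top flange: A = 90 × 24 = 2160.00, centroid at (-25.00, 134.00).
ΣA = 6580.00 mm², ΣAX̄ = 147500.00 mm³, ΣAȲ = 460060.00 mm³.
X̄ = 147500.00/6580.00 = 22.42 mm; Ȳ = 460060.00/6580.00 = 69.92 mm.

X̄ = 22.42 mm, Ȳ = 69.92 mm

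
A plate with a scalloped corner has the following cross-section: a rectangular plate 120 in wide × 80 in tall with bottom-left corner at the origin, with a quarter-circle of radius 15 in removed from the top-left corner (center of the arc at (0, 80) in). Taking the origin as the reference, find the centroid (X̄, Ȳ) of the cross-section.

X̄ = 61.01 in, Ȳ = 39.37 in

plate: A = 120 × 80 = 9600.00, centroid at (60.00, 40.00).
removed quarter-circle: A = −¼π·15² = -176.71, centroid at (6.37, 73.63).
ΣA = 9423.29 in²
ΣAX̄ = (9600.00)(60.00) + (-176.71)(6.37) = 574875.00 in³
ΣAȲ = (9600.00)(40.00) + (-176.71)(73.63) = 370987.83 in³
X̄ = 574875.00 / 9423.29 = 61.01 in
Ȳ = 370987.83 / 9423.29 = 39.37 in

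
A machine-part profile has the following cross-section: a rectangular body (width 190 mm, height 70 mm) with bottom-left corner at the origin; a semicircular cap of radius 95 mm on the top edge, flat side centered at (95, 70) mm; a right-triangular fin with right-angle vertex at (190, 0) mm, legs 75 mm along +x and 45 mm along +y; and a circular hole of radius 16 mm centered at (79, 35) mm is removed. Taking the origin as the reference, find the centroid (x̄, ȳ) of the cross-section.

rectangular body: A = 190 × 70 = 13300.00, centroid at (95.00, 35.00).
semicircular top: A = ½π·95² = 14176.44, centroid at (95.00, 110.32).
triangular fin: A = ½·75·45 = 1687.50, centroid at (215.00, 15.00).
hole: A = −π·16² = -804.25, centroid at (79.00, 35.00).
ΣA = 28359.69 mm², ΣAx̄ = 2909538.43 mm³, ΣAȳ = 2026597.74 mm³.
x̄ = 2909538.43/28359.69 = 102.59 mm; ȳ = 2026597.74/28359.69 = 71.46 mm.

x̄ = 102.59 mm, ȳ = 71.46 mm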